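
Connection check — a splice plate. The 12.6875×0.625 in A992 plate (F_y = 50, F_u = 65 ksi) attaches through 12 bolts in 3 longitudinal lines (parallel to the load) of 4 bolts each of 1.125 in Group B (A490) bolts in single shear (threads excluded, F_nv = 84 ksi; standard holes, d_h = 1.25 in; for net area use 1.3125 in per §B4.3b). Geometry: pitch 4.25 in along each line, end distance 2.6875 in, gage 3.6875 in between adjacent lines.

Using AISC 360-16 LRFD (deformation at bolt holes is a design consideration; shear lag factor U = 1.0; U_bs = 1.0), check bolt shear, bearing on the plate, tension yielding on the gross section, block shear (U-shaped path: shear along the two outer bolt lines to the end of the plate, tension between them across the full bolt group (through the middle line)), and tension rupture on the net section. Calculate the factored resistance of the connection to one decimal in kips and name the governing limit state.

Bolt shear: A_b = π(1.125)²/4 = 0.99402 in². φR_n = 0.75 × 84 × 0.99402 × 12 × 1 = 751.5 kips.
Bearing (0.625 in plate, F_u = 65 ksi): end bolts L_c = 2.6875 − 1.25/2 = 2.0625, R_n = min(1.2×2.0625×0.625×65, 2.4×1.125×0.625×65) = 100.55 kips/bolt; interior L_c = 4.25 − 1.25 = 3, R_n = 109.69 kips/bolt. φR_n = 0.75 × (3×100.55 + 9×109.69) = 966.6 kips.
Tension yield (gross): A_g = 12.6875×0.625 = 7.9297 in². φR_n = 0.90 × 50 × 7.9297 = 356.8 kips.
Block shear: shear path 2×[2.6875+3×4.25] = 2×15.4375 in, A_gv = 19.297, A_nv = 2×(15.4375 − 3.5×1.3125)×0.625 = 13.555 in²; tension across gage: (7.375 − 2×1.3125)×0.625 = 2.9688 in². R_n = min(0.6×65×13.555, 0.6×50×19.297) + 1.0×65×2.9688 = min(528.65, 578.91) + 192.97 = 721.62 kips. φR_n = 0.75 × 721.62 = 541.2 kips.
Tension rupture (net): A_n = (12.6875 − 3×1.3125)×0.625 = 5.4688 in² (U = 1.0, A_e = A_n). φR_n = 0.75 × 65 × 5.4688 = 266.6 kips.
Governing: min(751.5, 966.6, 356.8, 541.2, 266.6) = 266.6 kips → net-section rupture.

266.6 kips (net-section rupture governs)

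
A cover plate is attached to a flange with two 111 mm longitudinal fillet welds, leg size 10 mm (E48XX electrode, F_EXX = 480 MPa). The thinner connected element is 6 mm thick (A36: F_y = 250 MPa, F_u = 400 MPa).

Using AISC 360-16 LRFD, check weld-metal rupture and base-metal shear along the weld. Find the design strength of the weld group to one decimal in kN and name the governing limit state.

Weld metal: throat = 0.707×10 = 7.07 mm, L = 2×111 = 222 mm. φR_n = 0.75 × 0.6 × 480 × 7.07 × 222 = 339.0 kN.
Base metal shear (6 mm plate): yield φR_n = 1.0×0.6×250×6×222 = 199.8 kN; rupture φR_n = 0.75×0.6×400×6×222 = 239.8 kN; take 199.8 kN (yield).
Governing: min(339.0, 199.8) = 199.8 kN → base-metal shear.

199.8 kN (base-metal shear governs)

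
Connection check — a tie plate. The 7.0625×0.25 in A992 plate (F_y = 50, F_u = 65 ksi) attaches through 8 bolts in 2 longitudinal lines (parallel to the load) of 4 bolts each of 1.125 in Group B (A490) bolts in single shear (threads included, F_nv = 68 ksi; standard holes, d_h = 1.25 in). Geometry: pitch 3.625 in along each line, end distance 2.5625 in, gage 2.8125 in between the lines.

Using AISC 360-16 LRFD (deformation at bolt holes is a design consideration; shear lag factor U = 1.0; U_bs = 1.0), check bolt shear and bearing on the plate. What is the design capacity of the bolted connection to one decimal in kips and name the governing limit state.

Bolt shear: A_b = π(1.125)²/4 = 0.99402 in². φR_n = 0.75 × 68 × 0.99402 × 8 × 1 = 405.6 kips.
Bearing (0.25 in plate, F_u = 65 ksi): end bolts L_c = 2.5625 − 1.25/2 = 1.9375, R_n = min(1.2×1.9375×0.25×65, 2.4×1.125×0.25×65) = 37.781 kips/bolt; interior L_c = 3.625 − 1.25 = 2.375, R_n = 43.875 kips/bolt. φR_n = 0.75 × (2×37.781 + 6×43.875) = 254.1 kips.
Governing: min(405.6, 254.1) = 254.1 kips → bearing.

254.1 kips (bearing governs)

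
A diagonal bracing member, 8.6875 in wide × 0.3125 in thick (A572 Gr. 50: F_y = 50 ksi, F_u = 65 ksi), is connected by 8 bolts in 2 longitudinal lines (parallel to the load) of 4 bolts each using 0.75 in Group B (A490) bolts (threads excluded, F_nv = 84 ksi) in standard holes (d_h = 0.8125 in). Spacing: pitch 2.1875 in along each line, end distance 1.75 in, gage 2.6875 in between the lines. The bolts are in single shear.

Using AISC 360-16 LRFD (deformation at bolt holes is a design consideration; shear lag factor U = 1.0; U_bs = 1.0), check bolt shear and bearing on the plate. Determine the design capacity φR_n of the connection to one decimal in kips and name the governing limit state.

Bolt shear: A_b = π(0.75)²/4 = 0.44179 in². φR_n = 0.75 × 84 × 0.44179 × 8 × 1 = 222.7 kips.
Bearing (0.3125 in plate, F_u = 65 ksi): end bolts L_c = 1.75 − 0.8125/2 = 1.34375, R_n = min(1.2×1.34375×0.3125×65, 2.4×0.75×0.3125×65) = 32.754 kips/bolt; interior L_c = 2.1875 − 0.8125 = 1.375, R_n = 33.516 kips/bolt. φR_n = 0.75 × (2×32.754 + 6×33.516) = 200.0 kips.
Governing: min(222.7, 200.0) = 200.0 kips → bearing.

200.0 kips (bearing governs)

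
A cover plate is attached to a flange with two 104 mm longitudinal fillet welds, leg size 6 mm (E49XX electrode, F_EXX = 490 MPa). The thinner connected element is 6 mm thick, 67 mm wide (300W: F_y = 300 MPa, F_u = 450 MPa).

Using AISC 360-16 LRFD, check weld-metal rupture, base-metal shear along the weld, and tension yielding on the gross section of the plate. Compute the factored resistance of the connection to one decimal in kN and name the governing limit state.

Weld metal: throat = 0.707×6 = 4.242 mm, L = 2×104 = 208 mm. φR_n = 0.75 × 0.6 × 490 × 4.242 × 208 = 194.6 kN.
Base metal shear (6 mm plate): yield φR_n = 1.0×0.6×300×6×208 = 224.6 kN; rupture φR_n = 0.75×0.6×450×6×208 = 252.7 kN; take 224.6 kN (yield).
Tension yield (gross): A_g = 67×6 = 402 mm². φR_n = 0.90 × 300 × 402 = 108.5 kN.
Governing: min(194.6, 224.6, 108.5) = 108.5 kN → gross-section yield.

108.5 kN (gross-section yield governs)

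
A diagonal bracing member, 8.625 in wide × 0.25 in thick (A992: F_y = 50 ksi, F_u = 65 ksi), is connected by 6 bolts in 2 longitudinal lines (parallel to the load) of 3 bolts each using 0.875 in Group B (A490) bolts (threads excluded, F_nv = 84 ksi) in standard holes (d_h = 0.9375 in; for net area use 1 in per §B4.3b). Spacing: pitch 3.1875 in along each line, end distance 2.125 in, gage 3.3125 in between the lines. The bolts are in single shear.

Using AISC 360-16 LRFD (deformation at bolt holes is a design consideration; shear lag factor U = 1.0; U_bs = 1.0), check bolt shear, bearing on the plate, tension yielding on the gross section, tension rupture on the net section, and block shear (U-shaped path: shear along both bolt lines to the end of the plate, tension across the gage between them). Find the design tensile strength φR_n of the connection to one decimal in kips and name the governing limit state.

80.7 kips (net-section rupture governs)

Bolt shear: A_b = π(0.875)²/4 = 0.60132 in². φR_n = 0.75 × 84 × 0.60132 × 6 × 1 = 227.3 kips.
Bearing (0.25 in plate, F_u = 65 ksi): end bolts L_c = 2.125 − 0.9375/2 = 1.65625, R_n = min(1.2×1.65625×0.25×65, 2.4×0.875×0.25×65) = 32.297 kips/bolt; interior L_c = 3.1875 − 0.9375 = 2.25, R_n = 34.125 kips/bolt. φR_n = 0.75 × (2×32.297 + 4×34.125) = 150.8 kips.
Tension yield (gross): A_g = 8.625×0.25 = 2.1563 in². φR_n = 0.90 × 50 × 2.1563 = 97.0 kips.
Tension rupture (net): A_n = (8.625 − 2×1)×0.25 = 1.6563 in² (U = 1.0, A_e = A_n). φR_n = 0.75 × 65 × 1.6563 = 80.7 kips.
Block shear: shear path 2×[2.125+2×3.1875] = 2×8.5 in, A_gv = 4.25, A_nv = 2×(8.5 − 2.5×1)×0.25 = 3 in²; tension across gage: (3.3125 − 1×1)×0.25 = 0.57813 in². R_n = min(0.6×65×3, 0.6×50×4.25) + 1.0×65×0.57813 = min(117, 127.5) + 37.578 = 154.58 kips. φR_n = 0.75 × 154.58 = 115.9 kips.
Governing: min(227.3, 150.8, 97.0, 80.7, 115.9) = 80.7 kips → net-section rupture.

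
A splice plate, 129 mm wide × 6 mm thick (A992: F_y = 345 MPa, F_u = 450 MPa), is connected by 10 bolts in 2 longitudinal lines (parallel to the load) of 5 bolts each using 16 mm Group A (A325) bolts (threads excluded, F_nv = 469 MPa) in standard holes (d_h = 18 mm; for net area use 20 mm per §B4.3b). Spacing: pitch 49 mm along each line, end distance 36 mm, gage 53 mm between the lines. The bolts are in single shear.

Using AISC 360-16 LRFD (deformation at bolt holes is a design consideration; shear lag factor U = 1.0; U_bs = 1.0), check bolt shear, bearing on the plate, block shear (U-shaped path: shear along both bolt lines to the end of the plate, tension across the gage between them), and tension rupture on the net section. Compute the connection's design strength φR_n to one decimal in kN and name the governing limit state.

180.2 kN (net-section rupture governs)

Bolt shear: A_b = π(16)²/4 = 201.06 mm². φR_n = 0.75 × 469 × 201.06 × 10 × 1 = 707.2 kN.
Bearing (6 mm plate, F_u = 450 MPa): end bolts L_c = 36 − 18/2 = 27, R_n = min(1.2×27×6×450, 2.4×16×6×450) = 87.48 kN/bolt; interior L_c = 49 − 18 = 31, R_n = 100.44 kN/bolt. φR_n = 0.75 × (2×87.48 + 8×100.44) = 733.9 kN.
Block shear: shear path 2×[36+4×49] = 2×232 mm, A_gv = 2784, A_nv = 2×(232 − 4.5×20)×6 = 1704 mm²; tension across gage: (53 − 1×20)×6 = 198 mm². R_n = min(0.6×450×1704, 0.6×345×2784) + 1.0×450×198 = min(460.08, 576.29) + 89.1 = 549.18 kN. φR_n = 0.75 × 549.18 = 411.9 kN.
Tension rupture (net): A_n = (129 − 2×20)×6 = 534 mm² (U = 1.0, A_e = A_n). φR_n = 0.75 × 450 × 534 = 180.2 kN.
Governing: min(707.2, 733.9, 411.9, 180.2) = 180.2 kN → net-section rupture.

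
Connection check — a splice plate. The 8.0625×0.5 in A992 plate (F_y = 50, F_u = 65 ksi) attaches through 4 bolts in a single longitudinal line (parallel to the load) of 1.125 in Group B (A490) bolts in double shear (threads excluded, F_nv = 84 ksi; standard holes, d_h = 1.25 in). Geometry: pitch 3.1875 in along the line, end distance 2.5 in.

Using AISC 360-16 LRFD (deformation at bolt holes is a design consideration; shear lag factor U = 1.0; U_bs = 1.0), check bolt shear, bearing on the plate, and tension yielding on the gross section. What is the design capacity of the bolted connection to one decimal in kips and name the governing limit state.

181.4 kips (gross-section yield governs)

Bolt shear: A_b = π(1.125)²/4 = 0.99402 in². φR_n = 0.75 × 84 × 0.99402 × 4 × 2 = 501.0 kips.
Bearing (0.5 in plate, F_u = 65 ksi): end bolts L_c = 2.5 − 1.25/2 = 1.875, R_n = min(1.2×1.875×0.5×65, 2.4×1.125×0.5×65) = 73.125 kips/bolt; interior L_c = 3.1875 − 1.25 = 1.9375, R_n = 75.563 kips/bolt. φR_n = 0.75 × (1×73.125 + 3×75.563) = 224.9 kips.
Tension yield (gross): A_g = 8.0625×0.5 = 4.0313 in². φR_n = 0.90 × 50 × 4.0313 = 181.4 kips.
Governing: min(501.0, 224.9, 181.4) = 181.4 kips → gross-section yield.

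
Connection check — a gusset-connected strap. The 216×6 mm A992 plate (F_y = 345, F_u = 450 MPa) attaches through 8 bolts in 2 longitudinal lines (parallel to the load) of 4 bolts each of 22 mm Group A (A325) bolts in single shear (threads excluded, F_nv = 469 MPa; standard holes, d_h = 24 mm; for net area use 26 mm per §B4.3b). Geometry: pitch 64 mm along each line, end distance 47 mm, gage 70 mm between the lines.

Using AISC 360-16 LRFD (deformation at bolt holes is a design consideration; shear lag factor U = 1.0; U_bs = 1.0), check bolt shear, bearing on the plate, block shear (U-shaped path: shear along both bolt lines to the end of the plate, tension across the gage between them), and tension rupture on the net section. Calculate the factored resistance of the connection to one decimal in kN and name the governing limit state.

Bolt shear: A_b = π(22)²/4 = 380.13 mm². φR_n = 0.75 × 469 × 380.13 × 8 × 1 = 1069.7 kN.
Bearing (6 mm plate, F_u = 450 MPa): end bolts L_c = 47 − 24/2 = 35, R_n = min(1.2×35×6×450, 2.4×22×6×450) = 113.4 kN/bolt; interior L_c = 64 − 24 = 40, R_n = 129.6 kN/bolt. φR_n = 0.75 × (2×113.4 + 6×129.6) = 753.3 kN.
Block shear: shear path 2×[47+3×64] = 2×239 mm, A_gv = 2868, A_nv = 2×(239 − 3.5×26)×6 = 1776 mm²; tension across gage: (70 − 1×26)×6 = 264 mm². R_n = min(0.6×450×1776, 0.6×345×2868) + 1.0×450×264 = min(479.52, 593.68) + 118.8 = 598.32 kN. φR_n = 0.75 × 598.32 = 448.7 kN.
Tension rupture (net): A_n = (216 − 2×26)×6 = 984 mm² (U = 1.0, A_e = A_n). φR_n = 0.75 × 450 × 984 = 332.1 kN.
Governing: min(1069.7, 753.3, 448.7, 332.1) = 332.1 kN → net-section rupture.

332.1 kN (net-section rupture governs)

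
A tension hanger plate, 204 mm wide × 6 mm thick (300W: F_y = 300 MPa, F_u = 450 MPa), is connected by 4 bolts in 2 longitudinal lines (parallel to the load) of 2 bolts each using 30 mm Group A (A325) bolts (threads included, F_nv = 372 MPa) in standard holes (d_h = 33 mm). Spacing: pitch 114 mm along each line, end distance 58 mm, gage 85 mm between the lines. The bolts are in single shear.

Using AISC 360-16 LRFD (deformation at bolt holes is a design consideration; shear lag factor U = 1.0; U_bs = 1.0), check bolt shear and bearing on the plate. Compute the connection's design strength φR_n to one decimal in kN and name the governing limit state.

493.3 kN (bearing governs)

Bolt shear: A_b = π(30)²/4 = 706.86 mm². φR_n = 0.75 × 372 × 706.86 × 4 × 1 = 788.9 kN.
Bearing (6 mm plate, F_u = 450 MPa): end bolts L_c = 58 − 33/2 = 41.5, R_n = min(1.2×41.5×6×450, 2.4×30×6×450) = 134.46 kN/bolt; interior L_c = 114 − 33 = 81, R_n = 194.4 kN/bolt. φR_n = 0.75 × (2×134.46 + 2×194.4) = 493.3 kN.
Governing: min(788.9, 493.3) = 493.3 kN → bearing.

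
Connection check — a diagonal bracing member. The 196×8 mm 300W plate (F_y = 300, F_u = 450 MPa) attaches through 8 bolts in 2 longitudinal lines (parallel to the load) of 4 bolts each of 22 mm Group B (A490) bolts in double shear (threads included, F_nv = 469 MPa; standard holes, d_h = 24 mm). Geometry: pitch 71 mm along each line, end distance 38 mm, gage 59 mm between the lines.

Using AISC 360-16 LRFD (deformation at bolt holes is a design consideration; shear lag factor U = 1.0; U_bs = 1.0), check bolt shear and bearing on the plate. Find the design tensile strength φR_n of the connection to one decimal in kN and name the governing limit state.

1023.8 kN (bearing governs)

Bolt shear: A_b = π(22)²/4 = 380.13 mm². φR_n = 0.75 × 469 × 380.13 × 8 × 2 = 2139.4 kN.
Bearing (8 mm plate, F_u = 450 MPa): end bolts L_c = 38 − 24/2 = 26, R_n = min(1.2×26×8×450, 2.4×22×8×450) = 112.32 kN/bolt; interior L_c = 71 − 24 = 47, R_n = 190.08 kN/bolt. φR_n = 0.75 × (2×112.32 + 6×190.08) = 1023.8 kN.
Governing: min(2139.4, 1023.8) = 1023.8 kN → bearing.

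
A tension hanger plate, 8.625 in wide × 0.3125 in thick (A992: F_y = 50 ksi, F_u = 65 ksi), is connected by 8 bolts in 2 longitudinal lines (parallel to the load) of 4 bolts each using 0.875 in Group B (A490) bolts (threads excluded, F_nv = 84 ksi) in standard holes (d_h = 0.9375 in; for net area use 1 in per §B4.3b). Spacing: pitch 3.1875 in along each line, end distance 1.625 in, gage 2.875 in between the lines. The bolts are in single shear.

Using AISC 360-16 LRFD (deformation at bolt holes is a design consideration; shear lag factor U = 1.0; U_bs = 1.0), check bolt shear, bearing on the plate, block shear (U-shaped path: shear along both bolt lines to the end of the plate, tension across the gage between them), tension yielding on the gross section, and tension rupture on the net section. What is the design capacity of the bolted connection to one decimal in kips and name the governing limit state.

100.9 kips (net-section rupture governs)

Bolt shear: A_b = π(0.875)²/4 = 0.60132 in². φR_n = 0.75 × 84 × 0.60132 × 8 × 1 = 303.1 kips.
Bearing (0.3125 in plate, F_u = 65 ksi): end bolts L_c = 1.625 − 0.9375/2 = 1.15625, R_n = min(1.2×1.15625×0.3125×65, 2.4×0.875×0.3125×65) = 28.184 kips/bolt; interior L_c = 3.1875 − 0.9375 = 2.25, R_n = 42.656 kips/bolt. φR_n = 0.75 × (2×28.184 + 6×42.656) = 234.2 kips.
Block shear: shear path 2×[1.625+3×3.1875] = 2×11.1875 in, A_gv = 6.9922, A_nv = 2×(11.1875 − 3.5×1)×0.3125 = 4.8047 in²; tension across gage: (2.875 − 1×1)×0.3125 = 0.58594 in². R_n = min(0.6×65×4.8047, 0.6×50×6.9922) + 1.0×65×0.58594 = min(187.38, 209.77) + 38.086 = 225.47 kips. φR_n = 0.75 × 225.47 = 169.1 kips.
Tension yield (gross): A_g = 8.625×0.3125 = 2.6953 in². φR_n = 0.90 × 50 × 2.6953 = 121.3 kips.
Tension rupture (net): A_n = (8.625 − 2×1)×0.3125 = 2.0703 in² (U = 1.0, A_e = A_n). φR_n = 0.75 × 65 × 2.0703 = 100.9 kips.
Governing: min(303.1, 234.2, 169.1, 121.3, 100.9) = 100.9 kips → net-section rupture.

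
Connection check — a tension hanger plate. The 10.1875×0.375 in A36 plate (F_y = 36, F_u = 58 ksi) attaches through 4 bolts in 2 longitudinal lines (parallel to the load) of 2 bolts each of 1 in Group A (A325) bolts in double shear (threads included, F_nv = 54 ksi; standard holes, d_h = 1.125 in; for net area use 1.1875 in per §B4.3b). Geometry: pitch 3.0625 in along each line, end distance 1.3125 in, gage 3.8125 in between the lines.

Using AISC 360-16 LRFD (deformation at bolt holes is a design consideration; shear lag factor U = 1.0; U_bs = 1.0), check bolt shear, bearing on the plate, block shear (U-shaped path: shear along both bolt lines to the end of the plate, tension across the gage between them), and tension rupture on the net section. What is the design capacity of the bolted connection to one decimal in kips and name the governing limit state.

93.6 kips (block shear governs)

Bolt shear: A_b = π(1)²/4 = 0.7854 in². φR_n = 0.75 × 54 × 0.7854 × 4 × 2 = 254.5 kips.
Bearing (0.375 in plate, F_u = 58 ksi): end bolts L_c = 1.3125 − 1.125/2 = 0.75, R_n = min(1.2×0.75×0.375×58, 2.4×1×0.375×58) = 19.575 kips/bolt; interior L_c = 3.0625 − 1.125 = 1.9375, R_n = 50.569 kips/bolt. φR_n = 0.75 × (2×19.575 + 2×50.569) = 105.2 kips.
Block shear: shear path 2×[1.3125+1×3.0625] = 2×4.375 in, A_gv = 3.2813, A_nv = 2×(4.375 − 1.5×1.1875)×0.375 = 1.9453 in²; tension across gage: (3.8125 − 1×1.1875)×0.375 = 0.98438 in². R_n = min(0.6×58×1.9453, 0.6×36×3.2813) + 1.0×58×0.98438 = min(67.696, 70.876) + 57.094 = 124.79 kips. φR_n = 0.75 × 124.79 = 93.6 kips.
Tension rupture (net): A_n = (10.1875 − 2×1.1875)×0.375 = 2.9297 in² (U = 1.0, A_e = A_n). φR_n = 0.75 × 58 × 2.9297 = 127.4 kips.
Governing: min(254.5, 105.2, 93.6, 127.4) = 93.6 kips → block shear.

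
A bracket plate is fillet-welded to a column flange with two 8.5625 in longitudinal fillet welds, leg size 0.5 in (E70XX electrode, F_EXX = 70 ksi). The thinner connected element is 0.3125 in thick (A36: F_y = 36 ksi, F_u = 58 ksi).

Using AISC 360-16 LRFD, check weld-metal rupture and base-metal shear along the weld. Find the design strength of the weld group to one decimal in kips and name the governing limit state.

115.6 kips (base-metal shear governs)

Weld metal: throat = 0.707×0.5 = 0.3535 in, L = 2×8.5625 = 17.125 in. φR_n = 0.75 × 0.6 × 70 × 0.3535 × 17.125 = 190.7 kips.
Base metal shear (0.3125 in plate): yield φR_n = 1.0×0.6×36×0.3125×17.125 = 115.6 kips; rupture φR_n = 0.75×0.6×58×0.3125×17.125 = 139.7 kips; take 115.6 kips (yield).
Governing: min(190.7, 115.6) = 115.6 kips → base-metal shear.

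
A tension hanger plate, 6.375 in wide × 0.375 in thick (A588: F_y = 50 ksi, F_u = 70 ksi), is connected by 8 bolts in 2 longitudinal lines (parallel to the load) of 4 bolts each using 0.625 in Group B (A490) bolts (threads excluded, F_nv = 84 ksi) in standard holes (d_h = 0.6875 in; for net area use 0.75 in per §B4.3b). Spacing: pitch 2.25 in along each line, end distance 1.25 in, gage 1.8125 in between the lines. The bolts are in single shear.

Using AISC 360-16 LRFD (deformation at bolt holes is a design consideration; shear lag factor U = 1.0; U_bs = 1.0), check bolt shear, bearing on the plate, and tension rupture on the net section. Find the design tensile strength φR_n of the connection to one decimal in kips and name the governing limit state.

96.0 kips (net-section rupture governs)

Bolt shear: A_b = π(0.625)²/4 = 0.3068 in². φR_n = 0.75 × 84 × 0.3068 × 8 × 1 = 154.6 kips.
Bearing (0.375 in plate, F_u = 70 ksi): end bolts L_c = 1.25 − 0.6875/2 = 0.90625, R_n = min(1.2×0.90625×0.375×70, 2.4×0.625×0.375×70) = 28.547 kips/bolt; interior L_c = 2.25 − 0.6875 = 1.5625, R_n = 39.375 kips/bolt. φR_n = 0.75 × (2×28.547 + 6×39.375) = 220.0 kips.
Tension rupture (net): A_n = (6.375 − 2×0.75)×0.375 = 1.8281 in² (U = 1.0, A_e = A_n). φR_n = 0.75 × 70 × 1.8281 = 96.0 kips.
Governing: min(154.6, 220.0, 96.0) = 96.0 kips → net-section rupture.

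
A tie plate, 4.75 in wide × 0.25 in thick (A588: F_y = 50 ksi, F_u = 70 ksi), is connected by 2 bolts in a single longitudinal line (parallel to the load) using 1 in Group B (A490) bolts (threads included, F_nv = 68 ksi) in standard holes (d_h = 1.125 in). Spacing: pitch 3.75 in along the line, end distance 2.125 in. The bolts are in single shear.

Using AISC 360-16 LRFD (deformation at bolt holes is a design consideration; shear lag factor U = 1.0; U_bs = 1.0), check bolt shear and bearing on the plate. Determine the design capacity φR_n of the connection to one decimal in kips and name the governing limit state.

56.1 kips (bearing governs)

Bolt shear: A_b = π(1)²/4 = 0.7854 in². φR_n = 0.75 × 68 × 0.7854 × 2 × 1 = 80.1 kips.
Bearing (0.25 in plate, F_u = 70 ksi): end bolts L_c = 2.125 − 1.125/2 = 1.5625, R_n = min(1.2×1.5625×0.25×70, 2.4×1×0.25×70) = 32.813 kips/bolt; interior L_c = 3.75 − 1.125 = 2.625, R_n = 42 kips/bolt. φR_n = 0.75 × (1×32.813 + 1×42) = 56.1 kips.
Governing: min(80.1, 56.1) = 56.1 kips → bearing.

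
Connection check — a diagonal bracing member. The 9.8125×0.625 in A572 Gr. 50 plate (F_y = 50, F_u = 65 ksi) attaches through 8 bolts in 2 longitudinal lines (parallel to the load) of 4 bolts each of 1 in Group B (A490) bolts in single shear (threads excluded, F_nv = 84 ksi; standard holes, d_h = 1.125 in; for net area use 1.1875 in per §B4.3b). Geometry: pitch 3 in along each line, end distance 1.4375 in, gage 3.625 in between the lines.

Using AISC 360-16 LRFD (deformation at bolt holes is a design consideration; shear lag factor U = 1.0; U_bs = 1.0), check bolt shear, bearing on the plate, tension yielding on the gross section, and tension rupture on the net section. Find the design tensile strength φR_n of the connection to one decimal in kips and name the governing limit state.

226.6 kips (net-section rupture governs)

Bolt shear: A_b = π(1)²/4 = 0.7854 in². φR_n = 0.75 × 84 × 0.7854 × 8 × 1 = 395.8 kips.
Bearing (0.625 in plate, F_u = 65 ksi): end bolts L_c = 1.4375 − 1.125/2 = 0.875, R_n = min(1.2×0.875×0.625×65, 2.4×1×0.625×65) = 42.656 kips/bolt; interior L_c = 3 − 1.125 = 1.875, R_n = 91.406 kips/bolt. φR_n = 0.75 × (2×42.656 + 6×91.406) = 475.3 kips.
Tension yield (gross): A_g = 9.8125×0.625 = 6.1328 in². φR_n = 0.90 × 50 × 6.1328 = 276.0 kips.
Tension rupture (net): A_n = (9.8125 − 2×1.1875)×0.625 = 4.6484 in² (U = 1.0, A_e = A_n). φR_n = 0.75 × 65 × 4.6484 = 226.6 kips.
Governing: min(395.8, 475.3, 276.0, 226.6) = 226.6 kips → net-section rupture.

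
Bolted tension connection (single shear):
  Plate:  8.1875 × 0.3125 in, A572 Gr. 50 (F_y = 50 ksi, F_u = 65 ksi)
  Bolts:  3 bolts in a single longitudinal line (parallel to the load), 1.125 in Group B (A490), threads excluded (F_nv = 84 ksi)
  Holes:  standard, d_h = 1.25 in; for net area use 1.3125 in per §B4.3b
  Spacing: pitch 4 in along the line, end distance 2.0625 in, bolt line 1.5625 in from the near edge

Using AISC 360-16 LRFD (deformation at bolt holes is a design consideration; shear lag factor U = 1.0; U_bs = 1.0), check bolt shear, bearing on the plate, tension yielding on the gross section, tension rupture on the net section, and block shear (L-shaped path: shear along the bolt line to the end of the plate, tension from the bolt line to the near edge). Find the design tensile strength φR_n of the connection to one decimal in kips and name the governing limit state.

Bolt shear: A_b = π(1.125)²/4 = 0.99402 in². φR_n = 0.75 × 84 × 0.99402 × 3 × 1 = 187.9 kips.
Bearing (0.3125 in plate, F_u = 65 ksi): end bolts L_c = 2.0625 − 1.25/2 = 1.4375, R_n = min(1.2×1.4375×0.3125×65, 2.4×1.125×0.3125×65) = 35.039 kips/bolt; interior L_c = 4 − 1.25 = 2.75, R_n = 54.844 kips/bolt. φR_n = 0.75 × (1×35.039 + 2×54.844) = 108.5 kips.
Tension yield (gross): A_g = 8.1875×0.3125 = 2.5586 in². φR_n = 0.90 × 50 × 2.5586 = 115.1 kips.
Tension rupture (net): A_n = (8.1875 − 1×1.3125)×0.3125 = 2.1484 in² (U = 1.0, A_e = A_n). φR_n = 0.75 × 65 × 2.1484 = 104.7 kips.
Block shear: shear path 1×[2.0625+2×4] = 1×10.0625 in, A_gv = 3.1445, A_nv = 1×(10.0625 − 2.5×1.3125)×0.3125 = 2.1191 in²; tension to near edge: (1.5625 − 0.5×1.3125)×0.3125 = 0.2832 in². R_n = min(0.6×65×2.1191, 0.6×50×3.1445) + 1.0×65×0.2832 = min(82.645, 94.335) + 18.408 = 101.05 kips. φR_n = 0.75 × 101.05 = 75.8 kips.
Governing: min(187.9, 108.5, 115.1, 104.7, 75.8) = 75.8 kips → block shear.

75.8 kips (block shear governs)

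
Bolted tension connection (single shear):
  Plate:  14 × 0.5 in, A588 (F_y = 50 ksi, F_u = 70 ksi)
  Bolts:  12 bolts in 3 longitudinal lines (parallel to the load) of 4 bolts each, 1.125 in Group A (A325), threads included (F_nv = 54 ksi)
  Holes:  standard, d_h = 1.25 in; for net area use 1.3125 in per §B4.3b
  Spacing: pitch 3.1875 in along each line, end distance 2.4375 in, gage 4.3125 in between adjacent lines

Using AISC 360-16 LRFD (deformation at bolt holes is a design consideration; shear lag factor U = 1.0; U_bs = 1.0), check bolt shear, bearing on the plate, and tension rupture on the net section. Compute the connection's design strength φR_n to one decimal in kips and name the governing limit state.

264.1 kips (net-section rupture governs)

Bolt shear: A_b = π(1.125)²/4 = 0.99402 in². φR_n = 0.75 × 54 × 0.99402 × 12 × 1 = 483.1 kips.
Bearing (0.5 in plate, F_u = 70 ksi): end bolts L_c = 2.4375 − 1.25/2 = 1.8125, R_n = min(1.2×1.8125×0.5×70, 2.4×1.125×0.5×70) = 76.125 kips/bolt; interior L_c = 3.1875 − 1.25 = 1.9375, R_n = 81.375 kips/bolt. φR_n = 0.75 × (3×76.125 + 9×81.375) = 720.6 kips.
Tension rupture (net): A_n = (14 − 3×1.3125)×0.5 = 5.0313 in² (U = 1.0, A_e = A_n). φR_n = 0.75 × 70 × 5.0313 = 264.1 kips.
Governing: min(483.1, 720.6, 264.1) = 264.1 kips → net-section rupture.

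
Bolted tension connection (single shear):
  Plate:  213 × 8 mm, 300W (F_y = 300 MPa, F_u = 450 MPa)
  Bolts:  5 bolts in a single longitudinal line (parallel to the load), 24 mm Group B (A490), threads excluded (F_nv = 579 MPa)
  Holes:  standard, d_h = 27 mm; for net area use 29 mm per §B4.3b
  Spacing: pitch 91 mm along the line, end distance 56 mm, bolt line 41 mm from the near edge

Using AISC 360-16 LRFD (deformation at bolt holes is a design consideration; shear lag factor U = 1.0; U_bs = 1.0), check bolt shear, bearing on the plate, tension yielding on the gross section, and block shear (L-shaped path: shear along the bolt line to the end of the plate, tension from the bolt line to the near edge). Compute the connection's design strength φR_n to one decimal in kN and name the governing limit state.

460.1 kN (gross-section yield governs)

Bolt shear: A_b = π(24)²/4 = 452.39 mm². φR_n = 0.75 × 579 × 452.39 × 5 × 1 = 982.3 kN.
Bearing (8 mm plate, F_u = 450 MPa): end bolts L_c = 56 − 27/2 = 42.5, R_n = min(1.2×42.5×8×450, 2.4×24×8×450) = 183.6 kN/bolt; interior L_c = 91 − 27 = 64, R_n = 207.36 kN/bolt. φR_n = 0.75 × (1×183.6 + 4×207.36) = 759.8 kN.
Tension yield (gross): A_g = 213×8 = 1704 mm². φR_n = 0.90 × 300 × 1704 = 460.1 kN.
Block shear: shear path 1×[56+4×91] = 1×420 mm, A_gv = 3360, A_nv = 1×(420 − 4.5×29)×8 = 2316 mm²; tension to near edge: (41 − 0.5×29)×8 = 212 mm². R_n = min(0.6×450×2316, 0.6×300×3360) + 1.0×450×212 = min(625.32, 604.8) + 95.4 = 700.2 kN. φR_n = 0.75 × 700.2 = 525.2 kN.
Governing: min(982.3, 759.8, 460.1, 525.2) = 460.1 kN → gross-section yield.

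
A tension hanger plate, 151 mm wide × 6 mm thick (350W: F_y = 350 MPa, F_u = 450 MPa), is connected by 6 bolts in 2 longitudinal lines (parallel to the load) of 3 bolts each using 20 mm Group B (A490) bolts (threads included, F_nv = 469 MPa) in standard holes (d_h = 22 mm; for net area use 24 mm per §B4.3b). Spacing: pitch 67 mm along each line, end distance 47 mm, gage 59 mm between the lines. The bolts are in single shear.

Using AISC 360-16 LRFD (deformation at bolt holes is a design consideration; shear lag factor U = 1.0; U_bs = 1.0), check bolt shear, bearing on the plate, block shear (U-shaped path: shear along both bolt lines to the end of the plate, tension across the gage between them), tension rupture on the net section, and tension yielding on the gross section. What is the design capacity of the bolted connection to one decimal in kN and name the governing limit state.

Bolt shear: A_b = π(20)²/4 = 314.16 mm². φR_n = 0.75 × 469 × 314.16 × 6 × 1 = 663.0 kN.
Bearing (6 mm plate, F_u = 450 MPa): end bolts L_c = 47 − 22/2 = 36, R_n = min(1.2×36×6×450, 2.4×20×6×450) = 116.64 kN/bolt; interior L_c = 67 − 22 = 45, R_n = 129.6 kN/bolt. φR_n = 0.75 × (2×116.64 + 4×129.6) = 563.8 kN.
Block shear: shear path 2×[47+2×67] = 2×181 mm, A_gv = 2172, A_nv = 2×(181 − 2.5×24)×6 = 1452 mm²; tension across gage: (59 − 1×24)×6 = 210 mm². R_n = min(0.6×450×1452, 0.6×350×2172) + 1.0×450×210 = min(392.04, 456.12) + 94.5 = 486.54 kN. φR_n = 0.75 × 486.54 = 364.9 kN.
Tension rupture (net): A_n = (151 − 2×24)×6 = 618 mm² (U = 1.0, A_e = A_n). φR_n = 0.75 × 450 × 618 = 208.6 kN.
Tension yield (gross): A_g = 151×6 = 906 mm². φR_n = 0.90 × 350 × 906 = 285.4 kN.
Governing: min(663.0, 563.8, 364.9, 208.6, 285.4) = 208.6 kN → net-section rupture.

208.6 kN (net-section rupture governs)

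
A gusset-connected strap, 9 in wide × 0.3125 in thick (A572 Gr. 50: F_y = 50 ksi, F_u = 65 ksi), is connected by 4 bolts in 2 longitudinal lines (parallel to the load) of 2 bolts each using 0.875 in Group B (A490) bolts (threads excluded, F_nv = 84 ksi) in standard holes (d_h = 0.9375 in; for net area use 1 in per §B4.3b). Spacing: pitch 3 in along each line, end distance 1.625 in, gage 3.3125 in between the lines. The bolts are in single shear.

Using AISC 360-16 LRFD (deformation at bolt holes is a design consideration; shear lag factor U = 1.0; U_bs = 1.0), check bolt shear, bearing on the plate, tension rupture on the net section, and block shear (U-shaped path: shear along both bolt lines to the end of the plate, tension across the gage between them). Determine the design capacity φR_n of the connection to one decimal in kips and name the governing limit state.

92.4 kips (block shear governs)

Bolt shear: A_b = π(0.875)²/4 = 0.60132 in². φR_n = 0.75 × 84 × 0.60132 × 4 × 1 = 151.5 kips.
Bearing (0.3125 in plate, F_u = 65 ksi): end bolts L_c = 1.625 − 0.9375/2 = 1.15625, R_n = min(1.2×1.15625×0.3125×65, 2.4×0.875×0.3125×65) = 28.184 kips/bolt; interior L_c = 3 − 0.9375 = 2.0625, R_n = 42.656 kips/bolt. φR_n = 0.75 × (2×28.184 + 2×42.656) = 106.3 kips.
Tension rupture (net): A_n = (9 − 2×1)×0.3125 = 2.1875 in² (U = 1.0, A_e = A_n). φR_n = 0.75 × 65 × 2.1875 = 106.6 kips.
Block shear: shear path 2×[1.625+1×3] = 2×4.625 in, A_gv = 2.8906, A_nv = 2×(4.625 − 1.5×1)×0.3125 = 1.9531 in²; tension across gage: (3.3125 − 1×1)×0.3125 = 0.72266 in². R_n = min(0.6×65×1.9531, 0.6×50×2.8906) + 1.0×65×0.72266 = min(76.171, 86.718) + 46.973 = 123.14 kips. φR_n = 0.75 × 123.14 = 92.4 kips.
Governing: min(151.5, 106.3, 106.6, 92.4) = 92.4 kips → block shear.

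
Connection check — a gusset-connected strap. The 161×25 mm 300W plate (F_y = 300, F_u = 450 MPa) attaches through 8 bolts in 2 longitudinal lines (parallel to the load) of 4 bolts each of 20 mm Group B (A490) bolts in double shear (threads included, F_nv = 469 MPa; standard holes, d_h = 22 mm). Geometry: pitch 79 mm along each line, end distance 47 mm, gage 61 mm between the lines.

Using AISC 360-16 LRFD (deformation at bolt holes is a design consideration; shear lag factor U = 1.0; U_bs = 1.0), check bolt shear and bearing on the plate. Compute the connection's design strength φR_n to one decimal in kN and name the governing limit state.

Bolt shear: A_b = π(20)²/4 = 314.16 mm². φR_n = 0.75 × 469 × 314.16 × 8 × 2 = 1768.1 kN.
Bearing (25 mm plate, F_u = 450 MPa): end bolts L_c = 47 − 22/2 = 36, R_n = min(1.2×36×25×450, 2.4×20×25×450) = 486 kN/bolt; interior L_c = 79 − 22 = 57, R_n = 540 kN/bolt. φR_n = 0.75 × (2×486 + 6×540) = 3159.0 kN.
Governing: min(1768.1, 3159.0) = 1768.1 kN → bolt shear.

1768.1 kN (bolt shear governs)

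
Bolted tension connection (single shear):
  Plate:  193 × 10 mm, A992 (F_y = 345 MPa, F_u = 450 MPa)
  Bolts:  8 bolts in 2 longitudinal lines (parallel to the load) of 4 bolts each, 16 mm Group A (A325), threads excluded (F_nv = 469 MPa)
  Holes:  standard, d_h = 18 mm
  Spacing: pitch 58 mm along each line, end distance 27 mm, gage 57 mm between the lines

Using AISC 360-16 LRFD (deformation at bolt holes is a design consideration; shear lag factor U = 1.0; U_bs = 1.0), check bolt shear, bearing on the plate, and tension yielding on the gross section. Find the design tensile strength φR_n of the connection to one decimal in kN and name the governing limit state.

565.8 kN (bolt shear governs)

Bolt shear: A_b = π(16)²/4 = 201.06 mm². φR_n = 0.75 × 469 × 201.06 × 8 × 1 = 565.8 kN.
Bearing (10 mm plate, F_u = 450 MPa): end bolts L_c = 27 − 18/2 = 18, R_n = min(1.2×18×10×450, 2.4×16×10×450) = 97.2 kN/bolt; interior L_c = 58 − 18 = 40, R_n = 172.8 kN/bolt. φR_n = 0.75 × (2×97.2 + 6×172.8) = 923.4 kN.
Tension yield (gross): A_g = 193×10 = 1930 mm². φR_n = 0.90 × 345 × 1930 = 599.3 kN.
Governing: min(565.8, 923.4, 599.3) = 565.8 kN → bolt shear.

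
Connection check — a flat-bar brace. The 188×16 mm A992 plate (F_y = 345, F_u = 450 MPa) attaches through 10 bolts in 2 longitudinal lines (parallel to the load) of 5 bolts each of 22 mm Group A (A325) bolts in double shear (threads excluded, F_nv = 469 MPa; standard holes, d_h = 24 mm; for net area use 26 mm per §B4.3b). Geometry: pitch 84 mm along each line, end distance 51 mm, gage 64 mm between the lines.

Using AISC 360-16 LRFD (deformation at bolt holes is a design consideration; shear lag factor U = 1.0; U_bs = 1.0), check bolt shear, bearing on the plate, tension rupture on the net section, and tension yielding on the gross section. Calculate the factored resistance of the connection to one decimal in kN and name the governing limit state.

Bolt shear: A_b = π(22)²/4 = 380.13 mm². φR_n = 0.75 × 469 × 380.13 × 10 × 2 = 2674.2 kN.
Bearing (16 mm plate, F_u = 450 MPa): end bolts L_c = 51 − 24/2 = 39, R_n = min(1.2×39×16×450, 2.4×22×16×450) = 336.96 kN/bolt; interior L_c = 84 − 24 = 60, R_n = 380.16 kN/bolt. φR_n = 0.75 × (2×336.96 + 8×380.16) = 2786.4 kN.
Tension rupture (net): A_n = (188 − 2×26)×16 = 2176 mm² (U = 1.0, A_e = A_n). φR_n = 0.75 × 450 × 2176 = 734.4 kN.
Tension yield (gross): A_g = 188×16 = 3008 mm². φR_n = 0.90 × 345 × 3008 = 934.0 kN.
Governing: min(2674.2, 2786.4, 734.4, 934.0) = 734.4 kN → net-section rupture.

734.4 kN (net-section rupture governs)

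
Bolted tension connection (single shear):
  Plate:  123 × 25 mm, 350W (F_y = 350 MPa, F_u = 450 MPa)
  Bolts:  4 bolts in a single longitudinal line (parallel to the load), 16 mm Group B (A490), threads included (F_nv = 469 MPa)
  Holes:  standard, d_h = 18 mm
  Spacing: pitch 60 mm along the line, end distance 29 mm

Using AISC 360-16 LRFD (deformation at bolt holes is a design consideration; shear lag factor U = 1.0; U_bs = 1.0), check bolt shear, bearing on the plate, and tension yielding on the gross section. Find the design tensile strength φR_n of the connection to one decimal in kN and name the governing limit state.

Bolt shear: A_b = π(16)²/4 = 201.06 mm². φR_n = 0.75 × 469 × 201.06 × 4 × 1 = 282.9 kN.
Bearing (25 mm plate, F_u = 450 MPa): end bolts L_c = 29 − 18/2 = 20, R_n = min(1.2×20×25×450, 2.4×16×25×450) = 270 kN/bolt; interior L_c = 60 − 18 = 42, R_n = 432 kN/bolt. φR_n = 0.75 × (1×270 + 3×432) = 1174.5 kN.
Tension yield (gross): A_g = 123×25 = 3075 mm². φR_n = 0.90 × 350 × 3075 = 968.6 kN.
Governing: min(282.9, 1174.5, 968.6) = 282.9 kN → bolt shear.

282.9 kN (bolt shear governs)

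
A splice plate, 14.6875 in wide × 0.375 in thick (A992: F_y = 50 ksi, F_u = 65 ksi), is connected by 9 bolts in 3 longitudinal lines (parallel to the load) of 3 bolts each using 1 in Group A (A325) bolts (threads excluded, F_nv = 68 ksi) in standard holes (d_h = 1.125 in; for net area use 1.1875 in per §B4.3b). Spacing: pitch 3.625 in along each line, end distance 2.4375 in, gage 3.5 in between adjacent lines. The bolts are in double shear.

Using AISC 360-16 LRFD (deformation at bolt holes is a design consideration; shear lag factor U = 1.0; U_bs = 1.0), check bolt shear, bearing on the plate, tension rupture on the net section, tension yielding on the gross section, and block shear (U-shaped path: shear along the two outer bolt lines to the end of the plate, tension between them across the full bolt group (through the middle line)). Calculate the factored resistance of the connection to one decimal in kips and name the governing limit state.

Bolt shear: A_b = π(1)²/4 = 0.7854 in². φR_n = 0.75 × 68 × 0.7854 × 9 × 2 = 721.0 kips.
Bearing (0.375 in plate, F_u = 65 ksi): end bolts L_c = 2.4375 − 1.125/2 = 1.875, R_n = min(1.2×1.875×0.375×65, 2.4×1×0.375×65) = 54.844 kips/bolt; interior L_c = 3.625 − 1.125 = 2.5, R_n = 58.5 kips/bolt. φR_n = 0.75 × (3×54.844 + 6×58.5) = 386.6 kips.
Tension rupture (net): A_n = (14.6875 − 3×1.1875)×0.375 = 4.1719 in² (U = 1.0, A_e = A_n). φR_n = 0.75 × 65 × 4.1719 = 203.4 kips.
Tension yield (gross): A_g = 14.6875×0.375 = 5.5078 in². φR_n = 0.90 × 50 × 5.5078 = 247.9 kips.
Block shear: shear path 2×[2.4375+2×3.625] = 2×9.6875 in, A_gv = 7.2656, A_nv = 2×(9.6875 − 2.5×1.1875)×0.375 = 5.0391 in²; tension across gage: (7 − 2×1.1875)×0.375 = 1.7344 in². R_n = min(0.6×65×5.0391, 0.6×50×7.2656) + 1.0×65×1.7344 = min(196.52, 217.97) + 112.74 = 309.26 kips. φR_n = 0.75 × 309.26 = 231.9 kips.
Governing: min(721.0, 386.6, 203.4, 247.9, 231.9) = 203.4 kips → net-section rupture.

203.4 kips (net-section rupture governs)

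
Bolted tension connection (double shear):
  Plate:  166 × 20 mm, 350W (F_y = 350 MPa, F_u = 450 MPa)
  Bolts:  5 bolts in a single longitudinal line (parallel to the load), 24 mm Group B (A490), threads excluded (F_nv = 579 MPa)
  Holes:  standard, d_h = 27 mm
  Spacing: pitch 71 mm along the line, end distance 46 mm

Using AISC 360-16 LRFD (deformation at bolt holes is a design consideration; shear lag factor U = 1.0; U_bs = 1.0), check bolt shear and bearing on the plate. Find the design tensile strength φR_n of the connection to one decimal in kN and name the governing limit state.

Bolt shear: A_b = π(24)²/4 = 452.39 mm². φR_n = 0.75 × 579 × 452.39 × 5 × 2 = 1964.5 kN.
Bearing (20 mm plate, F_u = 450 MPa): end bolts L_c = 46 − 27/2 = 32.5, R_n = min(1.2×32.5×20×450, 2.4×24×20×450) = 351 kN/bolt; interior L_c = 71 − 27 = 44, R_n = 475.2 kN/bolt. φR_n = 0.75 × (1×351 + 4×475.2) = 1688.9 kN.
Governing: min(1964.5, 1688.9) = 1688.9 kN → bearing.

1688.9 kN (bearing governs)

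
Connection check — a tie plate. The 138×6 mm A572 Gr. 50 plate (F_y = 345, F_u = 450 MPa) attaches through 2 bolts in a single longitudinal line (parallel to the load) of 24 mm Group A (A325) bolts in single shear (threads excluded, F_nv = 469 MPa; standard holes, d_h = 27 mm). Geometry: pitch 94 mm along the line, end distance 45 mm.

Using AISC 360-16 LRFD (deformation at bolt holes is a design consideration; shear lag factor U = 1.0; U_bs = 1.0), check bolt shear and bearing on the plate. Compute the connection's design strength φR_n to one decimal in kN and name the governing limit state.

Bolt shear: A_b = π(24)²/4 = 452.39 mm². φR_n = 0.75 × 469 × 452.39 × 2 × 1 = 318.3 kN.
Bearing (6 mm plate, F_u = 450 MPa): end bolts L_c = 45 − 27/2 = 31.5, R_n = min(1.2×31.5×6×450, 2.4×24×6×450) = 102.06 kN/bolt; interior L_c = 94 − 27 = 67, R_n = 155.52 kN/bolt. φR_n = 0.75 × (1×102.06 + 1×155.52) = 193.2 kN.
Governing: min(318.3, 193.2) = 193.2 kN → bearing.

193.2 kN (bearing governs)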